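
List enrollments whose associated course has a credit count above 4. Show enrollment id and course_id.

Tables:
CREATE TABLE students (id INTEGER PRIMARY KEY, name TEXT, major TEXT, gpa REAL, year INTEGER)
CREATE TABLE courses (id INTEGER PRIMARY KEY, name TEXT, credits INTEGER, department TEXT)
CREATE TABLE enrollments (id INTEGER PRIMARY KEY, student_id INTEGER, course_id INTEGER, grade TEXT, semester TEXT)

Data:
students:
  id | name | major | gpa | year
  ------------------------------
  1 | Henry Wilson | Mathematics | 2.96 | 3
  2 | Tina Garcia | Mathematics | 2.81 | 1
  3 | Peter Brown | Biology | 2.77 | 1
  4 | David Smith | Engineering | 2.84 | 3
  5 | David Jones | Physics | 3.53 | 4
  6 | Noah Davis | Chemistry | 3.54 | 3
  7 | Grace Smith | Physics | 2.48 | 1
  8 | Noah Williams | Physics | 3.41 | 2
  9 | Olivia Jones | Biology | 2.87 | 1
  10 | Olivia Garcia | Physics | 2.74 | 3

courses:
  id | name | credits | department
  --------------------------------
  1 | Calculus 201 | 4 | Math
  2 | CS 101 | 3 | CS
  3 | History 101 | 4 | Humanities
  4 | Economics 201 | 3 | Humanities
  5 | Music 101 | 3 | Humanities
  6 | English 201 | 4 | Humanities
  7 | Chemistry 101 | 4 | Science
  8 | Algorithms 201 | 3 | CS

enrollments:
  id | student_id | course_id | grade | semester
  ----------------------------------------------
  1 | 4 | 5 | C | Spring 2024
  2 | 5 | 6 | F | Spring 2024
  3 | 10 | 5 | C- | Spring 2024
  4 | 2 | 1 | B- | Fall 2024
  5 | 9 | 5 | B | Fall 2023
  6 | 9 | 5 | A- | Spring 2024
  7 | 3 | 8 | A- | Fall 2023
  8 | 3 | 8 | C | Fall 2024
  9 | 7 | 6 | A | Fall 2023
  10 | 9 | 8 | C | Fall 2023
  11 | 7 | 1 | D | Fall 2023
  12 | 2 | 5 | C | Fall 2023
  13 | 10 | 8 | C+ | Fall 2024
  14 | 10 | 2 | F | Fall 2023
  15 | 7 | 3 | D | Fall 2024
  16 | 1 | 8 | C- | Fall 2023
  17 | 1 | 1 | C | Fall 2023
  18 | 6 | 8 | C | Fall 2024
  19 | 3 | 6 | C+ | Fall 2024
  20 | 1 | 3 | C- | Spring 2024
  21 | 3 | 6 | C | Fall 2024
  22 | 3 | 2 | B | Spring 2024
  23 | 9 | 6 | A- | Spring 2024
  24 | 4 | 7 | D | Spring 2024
SELECT id, course_id FROM enrollments WHERE course_id IN (SELECT id FROM courses WHERE credits > 4)

Execution result:
(no rows)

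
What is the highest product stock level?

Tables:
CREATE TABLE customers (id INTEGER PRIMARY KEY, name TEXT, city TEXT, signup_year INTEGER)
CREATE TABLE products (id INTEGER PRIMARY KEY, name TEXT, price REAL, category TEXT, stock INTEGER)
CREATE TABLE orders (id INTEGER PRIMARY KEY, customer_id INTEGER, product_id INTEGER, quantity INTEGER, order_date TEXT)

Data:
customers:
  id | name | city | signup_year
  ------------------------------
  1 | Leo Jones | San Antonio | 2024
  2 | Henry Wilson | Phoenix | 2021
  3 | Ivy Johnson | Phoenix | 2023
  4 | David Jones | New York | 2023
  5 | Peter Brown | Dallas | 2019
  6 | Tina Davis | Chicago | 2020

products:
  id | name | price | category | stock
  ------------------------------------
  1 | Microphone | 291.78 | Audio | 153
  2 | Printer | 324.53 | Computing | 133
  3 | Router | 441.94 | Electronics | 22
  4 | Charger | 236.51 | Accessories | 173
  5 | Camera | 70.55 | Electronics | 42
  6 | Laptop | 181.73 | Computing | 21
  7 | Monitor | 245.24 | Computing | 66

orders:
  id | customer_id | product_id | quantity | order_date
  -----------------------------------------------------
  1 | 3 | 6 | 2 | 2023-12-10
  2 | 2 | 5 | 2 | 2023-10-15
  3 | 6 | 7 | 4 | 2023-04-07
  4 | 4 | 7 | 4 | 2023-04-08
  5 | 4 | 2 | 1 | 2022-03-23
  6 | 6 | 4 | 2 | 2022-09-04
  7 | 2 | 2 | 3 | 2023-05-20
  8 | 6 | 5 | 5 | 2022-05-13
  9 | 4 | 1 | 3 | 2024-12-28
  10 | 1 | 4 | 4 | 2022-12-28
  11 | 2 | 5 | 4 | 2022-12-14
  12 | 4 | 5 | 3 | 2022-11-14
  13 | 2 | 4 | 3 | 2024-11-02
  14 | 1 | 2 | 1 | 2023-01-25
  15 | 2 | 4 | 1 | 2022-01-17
SELECT MAX(stock) FROM products

Execution result:
173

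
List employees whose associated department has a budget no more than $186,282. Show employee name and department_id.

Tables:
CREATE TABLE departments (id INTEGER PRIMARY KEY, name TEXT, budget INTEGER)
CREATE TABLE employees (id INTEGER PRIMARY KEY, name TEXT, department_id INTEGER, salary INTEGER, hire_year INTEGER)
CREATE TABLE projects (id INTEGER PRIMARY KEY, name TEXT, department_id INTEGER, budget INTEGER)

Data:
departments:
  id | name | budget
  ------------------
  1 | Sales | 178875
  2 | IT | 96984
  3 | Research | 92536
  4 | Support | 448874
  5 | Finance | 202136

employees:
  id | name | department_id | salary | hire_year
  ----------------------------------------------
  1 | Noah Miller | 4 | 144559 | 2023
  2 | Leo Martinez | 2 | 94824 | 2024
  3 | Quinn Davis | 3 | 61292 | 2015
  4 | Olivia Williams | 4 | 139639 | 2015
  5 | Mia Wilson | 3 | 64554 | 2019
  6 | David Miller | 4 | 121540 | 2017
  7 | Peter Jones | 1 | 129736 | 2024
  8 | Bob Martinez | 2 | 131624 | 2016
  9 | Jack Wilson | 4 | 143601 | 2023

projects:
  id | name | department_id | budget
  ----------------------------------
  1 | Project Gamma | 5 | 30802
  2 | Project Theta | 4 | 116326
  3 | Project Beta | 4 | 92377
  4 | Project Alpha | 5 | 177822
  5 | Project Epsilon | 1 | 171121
SELECT name, department_id FROM employees WHERE department_id IN (SELECT id FROM departments WHERE budget <= 186282)

Execution result:
name | department_id
Leo Martinez | 2
Quinn Davis | 3
Mia Wilson | 3
Peter Jones | 1
Bob Martinez | 2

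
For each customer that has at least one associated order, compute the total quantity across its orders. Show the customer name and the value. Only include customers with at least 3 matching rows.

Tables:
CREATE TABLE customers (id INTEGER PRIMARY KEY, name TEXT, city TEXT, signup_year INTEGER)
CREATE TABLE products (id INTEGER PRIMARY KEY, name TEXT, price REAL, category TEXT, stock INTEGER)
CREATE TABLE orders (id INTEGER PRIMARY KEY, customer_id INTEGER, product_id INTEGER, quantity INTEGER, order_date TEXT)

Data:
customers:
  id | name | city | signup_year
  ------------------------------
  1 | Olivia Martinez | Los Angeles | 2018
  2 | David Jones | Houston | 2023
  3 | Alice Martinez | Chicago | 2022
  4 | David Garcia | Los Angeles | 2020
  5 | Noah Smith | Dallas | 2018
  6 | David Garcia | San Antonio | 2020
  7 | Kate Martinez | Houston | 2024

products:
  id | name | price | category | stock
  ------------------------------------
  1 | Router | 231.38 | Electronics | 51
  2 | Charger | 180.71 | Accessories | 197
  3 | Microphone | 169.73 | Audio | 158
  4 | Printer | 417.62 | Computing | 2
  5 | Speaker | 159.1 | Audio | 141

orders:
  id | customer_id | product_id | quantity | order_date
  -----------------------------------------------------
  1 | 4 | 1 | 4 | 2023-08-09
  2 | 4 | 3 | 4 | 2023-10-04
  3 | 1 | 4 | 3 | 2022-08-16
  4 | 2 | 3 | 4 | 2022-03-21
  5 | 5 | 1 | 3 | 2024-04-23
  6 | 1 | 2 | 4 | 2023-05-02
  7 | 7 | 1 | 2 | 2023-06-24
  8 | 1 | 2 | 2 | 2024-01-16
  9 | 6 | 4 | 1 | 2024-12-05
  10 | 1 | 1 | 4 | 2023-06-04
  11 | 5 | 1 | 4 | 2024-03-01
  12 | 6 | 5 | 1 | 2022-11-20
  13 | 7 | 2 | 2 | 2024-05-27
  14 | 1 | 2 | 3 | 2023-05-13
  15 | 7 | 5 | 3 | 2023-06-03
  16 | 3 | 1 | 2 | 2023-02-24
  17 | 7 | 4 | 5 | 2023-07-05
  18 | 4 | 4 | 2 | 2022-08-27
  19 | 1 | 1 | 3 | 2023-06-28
SELECT p.name, SUM(c.quantity) AS sum_quantity FROM orders c JOIN customers p ON c.customer_id = p.id GROUP BY p.id, p.name HAVING COUNT(*) >= 3

Execution result:
name | sum_quantity
Olivia Martinez | 19
David Garcia | 10
Kate Martinez | 12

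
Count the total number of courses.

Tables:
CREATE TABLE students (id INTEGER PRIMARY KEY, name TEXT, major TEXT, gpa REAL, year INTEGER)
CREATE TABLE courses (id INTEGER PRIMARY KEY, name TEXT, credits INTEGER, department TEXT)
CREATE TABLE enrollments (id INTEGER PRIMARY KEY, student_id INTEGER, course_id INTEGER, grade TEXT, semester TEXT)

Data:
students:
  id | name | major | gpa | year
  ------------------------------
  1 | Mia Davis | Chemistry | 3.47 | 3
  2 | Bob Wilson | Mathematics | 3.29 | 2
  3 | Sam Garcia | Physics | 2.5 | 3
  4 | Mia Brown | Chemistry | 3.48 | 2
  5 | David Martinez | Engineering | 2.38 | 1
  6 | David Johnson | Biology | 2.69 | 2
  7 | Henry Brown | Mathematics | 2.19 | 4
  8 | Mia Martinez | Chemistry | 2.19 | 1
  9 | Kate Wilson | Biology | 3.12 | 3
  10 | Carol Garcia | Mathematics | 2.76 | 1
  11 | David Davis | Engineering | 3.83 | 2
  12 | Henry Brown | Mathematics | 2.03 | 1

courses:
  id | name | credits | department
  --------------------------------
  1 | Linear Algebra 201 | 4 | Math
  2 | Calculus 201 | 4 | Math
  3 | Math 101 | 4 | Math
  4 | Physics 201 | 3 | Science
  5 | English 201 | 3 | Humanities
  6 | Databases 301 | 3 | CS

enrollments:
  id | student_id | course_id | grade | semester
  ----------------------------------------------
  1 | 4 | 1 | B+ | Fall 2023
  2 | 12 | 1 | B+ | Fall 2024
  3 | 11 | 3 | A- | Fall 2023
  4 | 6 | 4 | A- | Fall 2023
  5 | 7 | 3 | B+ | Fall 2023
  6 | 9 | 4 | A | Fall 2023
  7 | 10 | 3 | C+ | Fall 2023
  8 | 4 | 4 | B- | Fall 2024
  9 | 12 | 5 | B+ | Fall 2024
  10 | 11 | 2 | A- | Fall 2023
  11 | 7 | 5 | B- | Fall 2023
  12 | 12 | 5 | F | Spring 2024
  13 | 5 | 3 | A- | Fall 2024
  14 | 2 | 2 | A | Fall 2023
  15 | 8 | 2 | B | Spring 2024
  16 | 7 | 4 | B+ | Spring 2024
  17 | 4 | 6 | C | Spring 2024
SELECT COUNT(*) FROM courses

Execution result:
6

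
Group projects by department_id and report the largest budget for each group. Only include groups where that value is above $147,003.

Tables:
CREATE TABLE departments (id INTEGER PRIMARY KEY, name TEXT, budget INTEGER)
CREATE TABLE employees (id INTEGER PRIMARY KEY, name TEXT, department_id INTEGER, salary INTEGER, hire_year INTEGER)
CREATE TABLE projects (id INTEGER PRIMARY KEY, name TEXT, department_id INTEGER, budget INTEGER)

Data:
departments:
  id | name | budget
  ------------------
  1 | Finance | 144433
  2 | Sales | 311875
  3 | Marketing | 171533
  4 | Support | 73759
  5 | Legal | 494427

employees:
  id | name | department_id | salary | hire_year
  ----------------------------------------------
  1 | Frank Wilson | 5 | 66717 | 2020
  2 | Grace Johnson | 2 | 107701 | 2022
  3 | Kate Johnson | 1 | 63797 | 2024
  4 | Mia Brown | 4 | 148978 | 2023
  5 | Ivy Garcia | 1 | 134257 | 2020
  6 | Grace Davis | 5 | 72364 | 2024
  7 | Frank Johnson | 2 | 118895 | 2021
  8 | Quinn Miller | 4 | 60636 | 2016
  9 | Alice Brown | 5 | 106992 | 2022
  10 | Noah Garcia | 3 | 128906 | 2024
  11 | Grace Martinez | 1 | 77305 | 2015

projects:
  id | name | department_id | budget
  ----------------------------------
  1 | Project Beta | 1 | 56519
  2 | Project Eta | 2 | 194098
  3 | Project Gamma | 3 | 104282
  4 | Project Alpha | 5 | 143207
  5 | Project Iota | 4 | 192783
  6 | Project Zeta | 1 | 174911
SELECT department_id, MAX(budget) AS max_budget FROM projects GROUP BY department_id HAVING MAX(budget) > 147003

Execution result:
department_id | max_budget
1 | 174911
2 | 194098
4 | 192783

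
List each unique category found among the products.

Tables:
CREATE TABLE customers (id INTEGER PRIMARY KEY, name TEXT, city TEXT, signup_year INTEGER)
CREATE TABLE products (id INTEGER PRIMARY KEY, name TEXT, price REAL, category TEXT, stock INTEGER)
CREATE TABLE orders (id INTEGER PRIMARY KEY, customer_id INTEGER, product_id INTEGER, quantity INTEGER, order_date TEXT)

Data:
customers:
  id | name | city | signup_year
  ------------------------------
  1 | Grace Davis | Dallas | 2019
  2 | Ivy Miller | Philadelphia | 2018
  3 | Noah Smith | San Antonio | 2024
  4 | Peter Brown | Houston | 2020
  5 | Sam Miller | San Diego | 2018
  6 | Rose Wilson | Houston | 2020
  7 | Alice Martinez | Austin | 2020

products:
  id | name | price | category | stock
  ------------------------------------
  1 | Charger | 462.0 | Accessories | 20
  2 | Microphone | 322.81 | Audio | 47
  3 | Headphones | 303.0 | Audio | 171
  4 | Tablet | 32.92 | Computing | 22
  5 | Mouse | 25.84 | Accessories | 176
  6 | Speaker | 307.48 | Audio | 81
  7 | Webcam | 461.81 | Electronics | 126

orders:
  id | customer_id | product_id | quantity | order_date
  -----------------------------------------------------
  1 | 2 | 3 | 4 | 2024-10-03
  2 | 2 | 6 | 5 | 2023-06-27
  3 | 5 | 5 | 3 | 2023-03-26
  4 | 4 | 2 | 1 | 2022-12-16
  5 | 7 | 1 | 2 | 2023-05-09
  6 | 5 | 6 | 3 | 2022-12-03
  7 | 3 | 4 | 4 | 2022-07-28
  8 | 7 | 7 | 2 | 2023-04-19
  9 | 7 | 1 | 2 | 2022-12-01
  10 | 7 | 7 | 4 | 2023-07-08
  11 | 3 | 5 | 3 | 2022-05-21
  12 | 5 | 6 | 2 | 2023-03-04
SELECT DISTINCT category FROM products

Execution result:
category
Accessories
Audio
Computing
Electronics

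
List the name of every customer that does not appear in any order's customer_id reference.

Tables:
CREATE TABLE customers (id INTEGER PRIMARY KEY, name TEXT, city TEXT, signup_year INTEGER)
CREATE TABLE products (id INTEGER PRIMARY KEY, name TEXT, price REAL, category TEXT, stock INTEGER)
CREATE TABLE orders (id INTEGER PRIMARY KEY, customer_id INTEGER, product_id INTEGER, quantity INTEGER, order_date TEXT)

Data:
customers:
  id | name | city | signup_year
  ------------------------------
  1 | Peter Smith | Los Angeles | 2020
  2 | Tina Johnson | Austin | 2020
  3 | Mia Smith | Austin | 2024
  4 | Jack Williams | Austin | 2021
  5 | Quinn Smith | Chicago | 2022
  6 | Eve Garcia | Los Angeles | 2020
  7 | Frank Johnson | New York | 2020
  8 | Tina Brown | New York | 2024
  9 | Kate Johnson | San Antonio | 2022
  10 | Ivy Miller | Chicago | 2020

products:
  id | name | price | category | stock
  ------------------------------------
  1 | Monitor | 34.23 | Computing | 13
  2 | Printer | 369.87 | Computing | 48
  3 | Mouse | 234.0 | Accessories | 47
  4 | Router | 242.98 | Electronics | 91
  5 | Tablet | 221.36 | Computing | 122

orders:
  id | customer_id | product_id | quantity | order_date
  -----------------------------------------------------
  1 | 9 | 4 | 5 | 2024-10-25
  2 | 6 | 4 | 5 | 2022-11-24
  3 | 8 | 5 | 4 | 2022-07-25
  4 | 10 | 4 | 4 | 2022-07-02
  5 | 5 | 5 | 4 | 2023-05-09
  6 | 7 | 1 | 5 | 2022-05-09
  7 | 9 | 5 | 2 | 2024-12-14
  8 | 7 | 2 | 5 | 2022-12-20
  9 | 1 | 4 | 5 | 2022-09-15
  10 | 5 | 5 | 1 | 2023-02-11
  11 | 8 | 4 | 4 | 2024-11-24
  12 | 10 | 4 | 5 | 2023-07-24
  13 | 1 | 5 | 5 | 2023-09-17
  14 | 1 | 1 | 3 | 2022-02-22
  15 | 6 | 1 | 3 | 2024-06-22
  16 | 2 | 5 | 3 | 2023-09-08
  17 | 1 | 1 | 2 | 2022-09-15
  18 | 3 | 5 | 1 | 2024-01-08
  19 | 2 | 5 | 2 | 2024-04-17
SELECT p.name FROM customers p LEFT JOIN orders c ON c.customer_id = p.id WHERE c.id IS NULL

Execution result:
Jack Williams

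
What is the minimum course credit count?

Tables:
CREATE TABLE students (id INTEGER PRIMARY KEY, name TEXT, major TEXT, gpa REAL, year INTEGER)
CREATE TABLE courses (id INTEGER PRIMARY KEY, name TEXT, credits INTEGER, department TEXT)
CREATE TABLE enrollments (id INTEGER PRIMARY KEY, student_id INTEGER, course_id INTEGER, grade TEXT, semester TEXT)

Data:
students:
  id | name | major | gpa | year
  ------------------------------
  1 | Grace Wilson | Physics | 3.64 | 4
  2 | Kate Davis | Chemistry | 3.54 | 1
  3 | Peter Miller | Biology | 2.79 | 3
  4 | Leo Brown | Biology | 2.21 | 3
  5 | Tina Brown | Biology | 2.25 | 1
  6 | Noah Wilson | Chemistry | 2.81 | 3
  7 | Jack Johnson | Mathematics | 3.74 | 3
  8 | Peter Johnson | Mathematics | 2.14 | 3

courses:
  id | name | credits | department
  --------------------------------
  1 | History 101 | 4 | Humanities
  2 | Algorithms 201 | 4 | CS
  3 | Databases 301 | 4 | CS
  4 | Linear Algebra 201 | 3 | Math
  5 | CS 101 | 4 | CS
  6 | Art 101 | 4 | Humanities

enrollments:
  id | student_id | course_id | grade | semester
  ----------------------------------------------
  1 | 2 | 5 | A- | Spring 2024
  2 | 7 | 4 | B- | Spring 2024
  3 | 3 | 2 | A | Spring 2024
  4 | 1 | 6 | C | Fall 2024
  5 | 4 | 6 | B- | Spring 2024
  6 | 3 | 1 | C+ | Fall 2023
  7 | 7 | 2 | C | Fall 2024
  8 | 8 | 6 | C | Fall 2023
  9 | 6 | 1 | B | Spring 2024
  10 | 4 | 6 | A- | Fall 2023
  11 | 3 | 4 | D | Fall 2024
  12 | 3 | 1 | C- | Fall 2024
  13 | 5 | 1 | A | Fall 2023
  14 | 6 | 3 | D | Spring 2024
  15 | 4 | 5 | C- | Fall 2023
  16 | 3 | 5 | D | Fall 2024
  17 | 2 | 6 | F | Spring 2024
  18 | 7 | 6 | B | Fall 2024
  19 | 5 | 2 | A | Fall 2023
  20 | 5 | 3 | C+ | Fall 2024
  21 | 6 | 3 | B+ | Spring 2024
SELECT MIN(credits) FROM courses

Execution result:
3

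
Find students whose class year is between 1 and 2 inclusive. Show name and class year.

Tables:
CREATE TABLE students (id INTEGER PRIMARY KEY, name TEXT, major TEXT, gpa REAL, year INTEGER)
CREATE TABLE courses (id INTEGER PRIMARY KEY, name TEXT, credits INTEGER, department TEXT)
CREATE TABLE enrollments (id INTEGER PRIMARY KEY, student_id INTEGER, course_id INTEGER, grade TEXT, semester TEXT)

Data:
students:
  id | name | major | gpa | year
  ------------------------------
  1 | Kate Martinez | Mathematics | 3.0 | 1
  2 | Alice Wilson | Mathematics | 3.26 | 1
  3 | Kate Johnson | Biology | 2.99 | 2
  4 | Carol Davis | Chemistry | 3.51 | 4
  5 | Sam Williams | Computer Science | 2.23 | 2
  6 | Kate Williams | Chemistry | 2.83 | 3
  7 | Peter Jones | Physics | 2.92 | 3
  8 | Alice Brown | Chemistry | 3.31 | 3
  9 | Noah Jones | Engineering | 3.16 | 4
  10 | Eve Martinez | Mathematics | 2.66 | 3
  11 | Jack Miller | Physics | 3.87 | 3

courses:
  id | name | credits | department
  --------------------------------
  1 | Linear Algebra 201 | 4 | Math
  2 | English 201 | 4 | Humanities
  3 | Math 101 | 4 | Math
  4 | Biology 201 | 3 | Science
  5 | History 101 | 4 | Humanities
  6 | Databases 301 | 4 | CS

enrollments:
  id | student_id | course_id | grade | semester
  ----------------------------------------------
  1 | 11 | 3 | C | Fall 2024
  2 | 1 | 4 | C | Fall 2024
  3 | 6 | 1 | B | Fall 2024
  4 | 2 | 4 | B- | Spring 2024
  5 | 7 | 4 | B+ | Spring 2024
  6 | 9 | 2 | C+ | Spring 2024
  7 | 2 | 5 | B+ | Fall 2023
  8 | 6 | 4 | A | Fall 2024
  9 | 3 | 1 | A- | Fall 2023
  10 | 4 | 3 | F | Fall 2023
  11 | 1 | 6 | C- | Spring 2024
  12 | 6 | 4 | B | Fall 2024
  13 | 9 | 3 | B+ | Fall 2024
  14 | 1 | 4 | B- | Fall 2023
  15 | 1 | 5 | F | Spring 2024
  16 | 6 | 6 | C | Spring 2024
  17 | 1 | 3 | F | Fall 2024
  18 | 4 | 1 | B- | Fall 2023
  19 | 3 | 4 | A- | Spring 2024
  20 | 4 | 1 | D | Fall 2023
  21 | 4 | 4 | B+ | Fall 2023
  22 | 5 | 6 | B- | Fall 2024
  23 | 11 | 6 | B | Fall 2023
SELECT name, year FROM students WHERE year BETWEEN 1 AND 2

Execution result:
name | year
Kate Martinez | 1
Alice Wilson | 1
Kate Johnson | 2
Sam Williams | 2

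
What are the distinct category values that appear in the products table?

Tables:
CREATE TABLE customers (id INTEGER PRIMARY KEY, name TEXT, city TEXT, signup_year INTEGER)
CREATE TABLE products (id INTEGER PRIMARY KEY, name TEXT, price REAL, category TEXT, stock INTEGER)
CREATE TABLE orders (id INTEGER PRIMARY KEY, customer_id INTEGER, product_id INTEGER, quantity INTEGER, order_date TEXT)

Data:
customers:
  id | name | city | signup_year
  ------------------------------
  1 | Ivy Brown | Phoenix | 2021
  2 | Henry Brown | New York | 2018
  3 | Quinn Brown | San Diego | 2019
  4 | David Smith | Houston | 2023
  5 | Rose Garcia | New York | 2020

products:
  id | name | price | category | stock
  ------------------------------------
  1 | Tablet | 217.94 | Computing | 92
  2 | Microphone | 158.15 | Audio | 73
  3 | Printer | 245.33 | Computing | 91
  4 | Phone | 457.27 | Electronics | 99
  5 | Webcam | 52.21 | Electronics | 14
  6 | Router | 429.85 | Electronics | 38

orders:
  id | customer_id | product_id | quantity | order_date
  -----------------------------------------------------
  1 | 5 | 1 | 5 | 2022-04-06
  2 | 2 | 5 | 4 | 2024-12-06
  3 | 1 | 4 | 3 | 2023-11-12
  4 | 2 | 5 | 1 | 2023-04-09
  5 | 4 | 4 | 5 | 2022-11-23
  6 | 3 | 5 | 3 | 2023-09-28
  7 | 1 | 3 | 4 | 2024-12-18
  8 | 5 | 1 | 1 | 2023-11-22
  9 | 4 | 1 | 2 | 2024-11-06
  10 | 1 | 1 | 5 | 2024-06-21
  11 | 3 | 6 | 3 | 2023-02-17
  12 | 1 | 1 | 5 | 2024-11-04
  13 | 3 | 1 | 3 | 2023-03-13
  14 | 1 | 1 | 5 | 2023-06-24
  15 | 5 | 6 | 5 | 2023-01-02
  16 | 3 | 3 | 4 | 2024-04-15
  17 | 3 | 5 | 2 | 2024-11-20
SELECT DISTINCT category FROM products

Execution result:
category
Computing
Audio
Electronics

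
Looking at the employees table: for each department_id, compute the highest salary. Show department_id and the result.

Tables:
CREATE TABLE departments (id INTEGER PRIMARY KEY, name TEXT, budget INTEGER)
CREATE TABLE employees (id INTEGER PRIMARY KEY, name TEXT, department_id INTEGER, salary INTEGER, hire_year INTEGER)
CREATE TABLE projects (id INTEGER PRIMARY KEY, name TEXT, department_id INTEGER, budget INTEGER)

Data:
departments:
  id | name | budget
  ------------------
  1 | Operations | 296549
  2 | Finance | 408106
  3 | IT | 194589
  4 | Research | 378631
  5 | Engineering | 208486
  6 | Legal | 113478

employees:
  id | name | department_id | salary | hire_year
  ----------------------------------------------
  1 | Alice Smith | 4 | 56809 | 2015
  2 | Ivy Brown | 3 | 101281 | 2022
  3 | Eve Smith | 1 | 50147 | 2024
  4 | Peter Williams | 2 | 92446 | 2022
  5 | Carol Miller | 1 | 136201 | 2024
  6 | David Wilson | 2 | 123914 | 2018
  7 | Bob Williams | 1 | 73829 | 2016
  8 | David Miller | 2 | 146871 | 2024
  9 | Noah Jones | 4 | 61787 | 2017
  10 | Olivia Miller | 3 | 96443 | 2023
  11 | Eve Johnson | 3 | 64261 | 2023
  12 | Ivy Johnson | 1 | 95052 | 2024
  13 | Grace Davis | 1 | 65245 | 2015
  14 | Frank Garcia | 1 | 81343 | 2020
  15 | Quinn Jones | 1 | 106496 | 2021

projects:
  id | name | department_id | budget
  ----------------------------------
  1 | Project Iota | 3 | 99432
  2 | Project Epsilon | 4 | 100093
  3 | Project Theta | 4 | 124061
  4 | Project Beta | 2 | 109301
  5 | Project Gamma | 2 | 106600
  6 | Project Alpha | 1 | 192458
SELECT department_id, MAX(salary) AS max_salary FROM employees GROUP BY department_id

Execution result:
department_id | max_salary
1 | 136201
2 | 146871
3 | 101281
4 | 61787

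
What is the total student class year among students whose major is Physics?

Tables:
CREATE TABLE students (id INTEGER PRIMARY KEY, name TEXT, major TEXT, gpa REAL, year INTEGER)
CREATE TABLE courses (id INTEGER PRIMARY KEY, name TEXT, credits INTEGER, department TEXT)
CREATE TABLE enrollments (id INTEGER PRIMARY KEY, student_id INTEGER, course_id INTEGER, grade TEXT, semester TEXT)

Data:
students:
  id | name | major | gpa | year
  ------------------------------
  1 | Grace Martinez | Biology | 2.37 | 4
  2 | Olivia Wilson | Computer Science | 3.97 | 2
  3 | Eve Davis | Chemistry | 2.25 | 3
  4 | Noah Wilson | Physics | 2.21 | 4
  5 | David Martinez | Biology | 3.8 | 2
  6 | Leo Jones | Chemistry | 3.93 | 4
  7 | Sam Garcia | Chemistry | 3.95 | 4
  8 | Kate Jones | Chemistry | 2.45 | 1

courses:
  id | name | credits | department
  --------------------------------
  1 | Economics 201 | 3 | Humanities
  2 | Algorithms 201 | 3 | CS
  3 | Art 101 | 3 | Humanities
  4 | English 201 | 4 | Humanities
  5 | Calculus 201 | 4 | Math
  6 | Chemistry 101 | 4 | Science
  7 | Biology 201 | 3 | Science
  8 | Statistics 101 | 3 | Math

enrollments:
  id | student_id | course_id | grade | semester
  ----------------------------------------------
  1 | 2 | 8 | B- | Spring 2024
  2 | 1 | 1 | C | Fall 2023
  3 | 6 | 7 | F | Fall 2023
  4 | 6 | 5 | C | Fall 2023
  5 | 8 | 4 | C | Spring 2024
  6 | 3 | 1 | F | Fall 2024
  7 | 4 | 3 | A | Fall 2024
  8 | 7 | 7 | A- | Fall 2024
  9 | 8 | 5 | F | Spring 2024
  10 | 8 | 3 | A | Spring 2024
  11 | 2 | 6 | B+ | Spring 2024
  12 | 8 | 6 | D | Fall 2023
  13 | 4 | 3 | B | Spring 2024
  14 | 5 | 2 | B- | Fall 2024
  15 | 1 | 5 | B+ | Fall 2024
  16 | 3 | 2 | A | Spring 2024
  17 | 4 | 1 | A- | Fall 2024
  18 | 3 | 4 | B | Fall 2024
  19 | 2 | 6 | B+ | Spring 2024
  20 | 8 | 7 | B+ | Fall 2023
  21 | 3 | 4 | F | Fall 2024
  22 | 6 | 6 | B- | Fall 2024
SELECT SUM(year) FROM students WHERE major = 'Physics'

Execution result:
4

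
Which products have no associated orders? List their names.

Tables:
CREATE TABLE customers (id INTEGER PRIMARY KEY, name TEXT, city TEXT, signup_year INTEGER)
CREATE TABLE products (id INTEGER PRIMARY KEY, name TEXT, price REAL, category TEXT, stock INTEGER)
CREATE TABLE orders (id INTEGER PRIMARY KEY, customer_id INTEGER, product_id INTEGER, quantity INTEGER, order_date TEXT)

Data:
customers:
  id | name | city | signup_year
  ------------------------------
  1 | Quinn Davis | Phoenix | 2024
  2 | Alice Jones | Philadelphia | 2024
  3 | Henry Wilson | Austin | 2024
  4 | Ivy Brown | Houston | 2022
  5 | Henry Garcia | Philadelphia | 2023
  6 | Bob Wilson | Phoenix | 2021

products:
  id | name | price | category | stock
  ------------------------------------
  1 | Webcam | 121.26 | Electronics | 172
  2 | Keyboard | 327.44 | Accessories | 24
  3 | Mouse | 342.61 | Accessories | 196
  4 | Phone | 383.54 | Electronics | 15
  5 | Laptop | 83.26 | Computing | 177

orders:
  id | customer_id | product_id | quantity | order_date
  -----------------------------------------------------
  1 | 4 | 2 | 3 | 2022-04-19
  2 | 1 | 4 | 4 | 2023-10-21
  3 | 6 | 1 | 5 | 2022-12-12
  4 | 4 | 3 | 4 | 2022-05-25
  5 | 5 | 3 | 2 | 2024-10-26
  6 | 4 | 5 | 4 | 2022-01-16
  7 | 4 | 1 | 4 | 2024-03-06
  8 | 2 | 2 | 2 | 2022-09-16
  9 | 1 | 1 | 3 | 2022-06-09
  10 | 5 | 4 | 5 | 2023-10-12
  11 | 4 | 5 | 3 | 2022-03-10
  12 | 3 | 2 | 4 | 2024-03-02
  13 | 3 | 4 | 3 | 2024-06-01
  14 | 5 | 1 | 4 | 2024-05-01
SELECT p.name FROM products p LEFT JOIN orders c ON c.product_id = p.id WHERE c.id IS NULL

Execution result:
(no rows)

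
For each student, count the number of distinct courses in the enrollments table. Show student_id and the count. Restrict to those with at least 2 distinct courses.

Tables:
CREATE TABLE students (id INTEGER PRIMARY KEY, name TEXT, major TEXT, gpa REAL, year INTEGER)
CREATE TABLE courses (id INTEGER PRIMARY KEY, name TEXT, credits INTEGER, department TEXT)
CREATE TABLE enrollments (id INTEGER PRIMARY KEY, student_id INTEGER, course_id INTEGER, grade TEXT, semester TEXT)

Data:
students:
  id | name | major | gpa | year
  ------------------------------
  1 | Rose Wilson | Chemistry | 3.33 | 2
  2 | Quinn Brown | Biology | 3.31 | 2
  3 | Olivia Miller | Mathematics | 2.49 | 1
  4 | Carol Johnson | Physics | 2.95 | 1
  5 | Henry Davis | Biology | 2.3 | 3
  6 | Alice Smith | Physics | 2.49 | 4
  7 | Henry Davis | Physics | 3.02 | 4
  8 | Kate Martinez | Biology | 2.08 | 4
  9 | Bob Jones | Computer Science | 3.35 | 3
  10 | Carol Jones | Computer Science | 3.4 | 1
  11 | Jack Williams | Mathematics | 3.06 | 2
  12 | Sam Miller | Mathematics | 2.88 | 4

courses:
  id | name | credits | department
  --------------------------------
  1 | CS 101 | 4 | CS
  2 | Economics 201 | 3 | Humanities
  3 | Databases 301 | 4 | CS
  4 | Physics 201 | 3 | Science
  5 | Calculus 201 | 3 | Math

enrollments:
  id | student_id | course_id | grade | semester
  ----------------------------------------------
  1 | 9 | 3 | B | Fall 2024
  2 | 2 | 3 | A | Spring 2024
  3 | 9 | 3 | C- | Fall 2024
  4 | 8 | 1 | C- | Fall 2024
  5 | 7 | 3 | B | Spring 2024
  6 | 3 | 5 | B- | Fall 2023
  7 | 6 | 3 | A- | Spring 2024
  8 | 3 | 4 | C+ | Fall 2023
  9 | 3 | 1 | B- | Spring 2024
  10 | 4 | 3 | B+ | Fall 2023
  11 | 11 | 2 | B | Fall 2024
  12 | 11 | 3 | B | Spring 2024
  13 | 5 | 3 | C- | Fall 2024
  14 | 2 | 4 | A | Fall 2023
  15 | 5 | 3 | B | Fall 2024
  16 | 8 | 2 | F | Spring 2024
SELECT student_id, COUNT(DISTINCT course_id) AS distinct_course_count FROM enrollments GROUP BY student_id HAVING COUNT(DISTINCT course_id) >= 2

Execution result:
student_id | distinct_course_count
2 | 2
3 | 3
8 | 2
11 | 2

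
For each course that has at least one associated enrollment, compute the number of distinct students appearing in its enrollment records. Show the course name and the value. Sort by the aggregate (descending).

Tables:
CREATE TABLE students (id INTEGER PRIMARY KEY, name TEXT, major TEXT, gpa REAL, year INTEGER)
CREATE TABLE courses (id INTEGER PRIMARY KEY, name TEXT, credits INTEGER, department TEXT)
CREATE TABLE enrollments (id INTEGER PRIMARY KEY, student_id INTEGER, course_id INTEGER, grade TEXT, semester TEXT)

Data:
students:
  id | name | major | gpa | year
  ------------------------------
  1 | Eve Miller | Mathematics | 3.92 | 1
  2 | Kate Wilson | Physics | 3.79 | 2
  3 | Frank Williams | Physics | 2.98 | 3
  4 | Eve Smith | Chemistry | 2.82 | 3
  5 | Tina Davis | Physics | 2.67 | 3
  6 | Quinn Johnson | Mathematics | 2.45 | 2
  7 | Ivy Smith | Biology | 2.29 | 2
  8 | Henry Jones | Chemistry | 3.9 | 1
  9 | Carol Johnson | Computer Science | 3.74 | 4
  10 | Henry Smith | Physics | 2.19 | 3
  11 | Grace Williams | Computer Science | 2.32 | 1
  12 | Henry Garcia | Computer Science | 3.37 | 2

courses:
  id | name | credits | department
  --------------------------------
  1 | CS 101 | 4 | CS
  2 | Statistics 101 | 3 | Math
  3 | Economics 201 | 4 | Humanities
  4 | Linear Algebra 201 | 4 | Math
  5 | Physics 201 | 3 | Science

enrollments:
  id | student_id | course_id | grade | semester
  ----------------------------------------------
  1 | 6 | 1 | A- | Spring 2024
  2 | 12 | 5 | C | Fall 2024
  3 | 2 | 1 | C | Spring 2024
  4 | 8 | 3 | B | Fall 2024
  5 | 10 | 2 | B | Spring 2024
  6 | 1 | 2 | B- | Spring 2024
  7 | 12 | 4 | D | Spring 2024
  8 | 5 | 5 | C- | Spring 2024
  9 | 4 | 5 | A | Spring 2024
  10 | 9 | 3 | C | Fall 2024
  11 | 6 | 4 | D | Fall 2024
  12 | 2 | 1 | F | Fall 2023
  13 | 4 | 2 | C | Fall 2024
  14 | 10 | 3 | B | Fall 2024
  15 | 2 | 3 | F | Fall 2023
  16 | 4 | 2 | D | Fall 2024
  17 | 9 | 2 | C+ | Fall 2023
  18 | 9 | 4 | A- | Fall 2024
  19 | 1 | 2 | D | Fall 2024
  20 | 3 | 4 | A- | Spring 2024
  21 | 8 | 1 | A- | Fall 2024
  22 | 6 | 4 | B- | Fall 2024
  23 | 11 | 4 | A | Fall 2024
SELECT p.name, COUNT(DISTINCT c.student_id) AS distinct_student_count FROM enrollments c JOIN courses p ON c.course_id = p.id GROUP BY p.id, p.name ORDER BY distinct_student_count DESC

Execution result:
name | distinct_student_count
Linear Algebra 201 | 5
Statistics 101 | 4
Economics 201 | 4
CS 101 | 3
Physics 201 | 3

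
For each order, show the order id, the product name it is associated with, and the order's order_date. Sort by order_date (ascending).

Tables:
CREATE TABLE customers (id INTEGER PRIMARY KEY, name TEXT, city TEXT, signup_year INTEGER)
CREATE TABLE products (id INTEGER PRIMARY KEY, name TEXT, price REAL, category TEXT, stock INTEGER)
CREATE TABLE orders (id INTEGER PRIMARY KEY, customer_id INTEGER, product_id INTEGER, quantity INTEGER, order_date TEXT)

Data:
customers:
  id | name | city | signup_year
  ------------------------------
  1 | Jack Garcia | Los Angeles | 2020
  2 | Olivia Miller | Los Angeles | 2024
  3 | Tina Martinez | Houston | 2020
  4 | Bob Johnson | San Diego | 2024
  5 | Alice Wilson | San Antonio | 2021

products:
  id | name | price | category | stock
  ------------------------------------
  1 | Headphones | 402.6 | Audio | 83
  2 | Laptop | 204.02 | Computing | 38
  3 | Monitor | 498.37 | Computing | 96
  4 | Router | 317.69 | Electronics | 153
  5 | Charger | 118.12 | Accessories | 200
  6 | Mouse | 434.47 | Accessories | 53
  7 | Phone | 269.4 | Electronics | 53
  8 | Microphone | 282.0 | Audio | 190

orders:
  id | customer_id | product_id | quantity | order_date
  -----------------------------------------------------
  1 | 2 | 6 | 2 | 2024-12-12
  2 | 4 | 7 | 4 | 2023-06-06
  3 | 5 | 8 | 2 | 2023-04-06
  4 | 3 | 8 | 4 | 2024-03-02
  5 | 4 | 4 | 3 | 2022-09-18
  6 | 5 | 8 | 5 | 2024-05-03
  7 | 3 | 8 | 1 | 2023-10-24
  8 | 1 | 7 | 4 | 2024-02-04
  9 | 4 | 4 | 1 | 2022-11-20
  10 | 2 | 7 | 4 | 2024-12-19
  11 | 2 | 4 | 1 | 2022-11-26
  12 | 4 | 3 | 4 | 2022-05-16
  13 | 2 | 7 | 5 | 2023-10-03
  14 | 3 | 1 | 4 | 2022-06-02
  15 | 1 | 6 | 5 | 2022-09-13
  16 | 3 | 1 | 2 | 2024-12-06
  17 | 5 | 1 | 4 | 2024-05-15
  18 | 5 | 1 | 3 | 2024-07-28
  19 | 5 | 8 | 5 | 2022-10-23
SELECT c.id, p.name AS product, c.order_date FROM orders c JOIN products p ON c.product_id = p.id ORDER BY c.order_date ASC

Execution result:
id | product | order_date
12 | Monitor | 2022-05-16
14 | Headphones | 2022-06-02
15 | Mouse | 2022-09-13
5 | Router | 2022-09-18
19 | Microphone | 2022-10-23
9 | Router | 2022-11-20
11 | Router | 2022-11-26
3 | Microphone | 2023-04-06
2 | Phone | 2023-06-06
13 | Phone | 2023-10-03
7 | Microphone | 2023-10-24
8 | Phone | 2024-02-04
4 | Microphone | 2024-03-02
6 | Microphone | 2024-05-03
17 | Headphones | 2024-05-15
18 | Headphones | 2024-07-28
16 | Headphones | 2024-12-06
1 | Mouse | 2024-12-12
10 | Phone | 2024-12-19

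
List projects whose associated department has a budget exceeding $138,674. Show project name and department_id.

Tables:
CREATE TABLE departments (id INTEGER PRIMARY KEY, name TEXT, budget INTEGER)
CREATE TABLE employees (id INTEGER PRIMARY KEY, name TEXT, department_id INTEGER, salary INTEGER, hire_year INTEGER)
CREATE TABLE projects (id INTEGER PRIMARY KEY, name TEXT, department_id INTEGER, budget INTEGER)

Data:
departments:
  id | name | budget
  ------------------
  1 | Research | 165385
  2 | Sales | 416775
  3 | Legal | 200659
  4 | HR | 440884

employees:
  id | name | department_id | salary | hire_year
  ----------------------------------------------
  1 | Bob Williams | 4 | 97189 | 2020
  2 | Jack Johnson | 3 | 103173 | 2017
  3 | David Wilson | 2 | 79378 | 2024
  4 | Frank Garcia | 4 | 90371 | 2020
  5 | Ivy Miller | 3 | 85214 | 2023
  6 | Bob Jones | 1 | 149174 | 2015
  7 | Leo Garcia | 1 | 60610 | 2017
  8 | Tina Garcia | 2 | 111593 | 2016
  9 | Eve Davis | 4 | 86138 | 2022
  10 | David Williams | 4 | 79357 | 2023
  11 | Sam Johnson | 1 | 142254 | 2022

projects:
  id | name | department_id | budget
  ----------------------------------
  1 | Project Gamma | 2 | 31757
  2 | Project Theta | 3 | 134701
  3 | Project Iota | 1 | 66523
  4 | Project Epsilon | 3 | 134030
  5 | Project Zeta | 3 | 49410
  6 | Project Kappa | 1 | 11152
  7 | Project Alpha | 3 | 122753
SELECT name, department_id FROM projects WHERE department_id IN (SELECT id FROM departments WHERE budget > 138674)

Execution result:
name | department_id
Project Gamma | 2
Project Theta | 3
Project Iota | 1
Project Epsilon | 3
Project Zeta | 3
Project Kappa | 1
Project Alpha | 3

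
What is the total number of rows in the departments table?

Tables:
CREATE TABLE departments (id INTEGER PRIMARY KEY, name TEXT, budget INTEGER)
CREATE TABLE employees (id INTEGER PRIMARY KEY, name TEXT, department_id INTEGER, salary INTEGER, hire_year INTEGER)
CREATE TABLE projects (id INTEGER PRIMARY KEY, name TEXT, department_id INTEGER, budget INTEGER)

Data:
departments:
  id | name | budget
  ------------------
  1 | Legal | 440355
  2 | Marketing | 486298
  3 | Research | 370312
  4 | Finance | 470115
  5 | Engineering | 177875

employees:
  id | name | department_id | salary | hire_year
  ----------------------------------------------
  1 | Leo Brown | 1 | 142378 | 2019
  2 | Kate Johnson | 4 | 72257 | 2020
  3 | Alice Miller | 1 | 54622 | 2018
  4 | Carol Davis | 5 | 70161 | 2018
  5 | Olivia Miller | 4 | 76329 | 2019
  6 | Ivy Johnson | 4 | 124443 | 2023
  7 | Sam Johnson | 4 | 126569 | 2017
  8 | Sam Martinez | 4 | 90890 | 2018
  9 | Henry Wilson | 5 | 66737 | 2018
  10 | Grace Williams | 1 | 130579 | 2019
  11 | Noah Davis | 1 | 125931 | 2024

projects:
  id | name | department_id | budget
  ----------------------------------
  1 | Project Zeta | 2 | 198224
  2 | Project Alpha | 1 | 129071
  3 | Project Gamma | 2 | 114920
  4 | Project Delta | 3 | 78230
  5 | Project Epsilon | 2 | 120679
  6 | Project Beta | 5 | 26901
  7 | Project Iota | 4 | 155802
SELECT COUNT(*) FROM departments

Execution result:
5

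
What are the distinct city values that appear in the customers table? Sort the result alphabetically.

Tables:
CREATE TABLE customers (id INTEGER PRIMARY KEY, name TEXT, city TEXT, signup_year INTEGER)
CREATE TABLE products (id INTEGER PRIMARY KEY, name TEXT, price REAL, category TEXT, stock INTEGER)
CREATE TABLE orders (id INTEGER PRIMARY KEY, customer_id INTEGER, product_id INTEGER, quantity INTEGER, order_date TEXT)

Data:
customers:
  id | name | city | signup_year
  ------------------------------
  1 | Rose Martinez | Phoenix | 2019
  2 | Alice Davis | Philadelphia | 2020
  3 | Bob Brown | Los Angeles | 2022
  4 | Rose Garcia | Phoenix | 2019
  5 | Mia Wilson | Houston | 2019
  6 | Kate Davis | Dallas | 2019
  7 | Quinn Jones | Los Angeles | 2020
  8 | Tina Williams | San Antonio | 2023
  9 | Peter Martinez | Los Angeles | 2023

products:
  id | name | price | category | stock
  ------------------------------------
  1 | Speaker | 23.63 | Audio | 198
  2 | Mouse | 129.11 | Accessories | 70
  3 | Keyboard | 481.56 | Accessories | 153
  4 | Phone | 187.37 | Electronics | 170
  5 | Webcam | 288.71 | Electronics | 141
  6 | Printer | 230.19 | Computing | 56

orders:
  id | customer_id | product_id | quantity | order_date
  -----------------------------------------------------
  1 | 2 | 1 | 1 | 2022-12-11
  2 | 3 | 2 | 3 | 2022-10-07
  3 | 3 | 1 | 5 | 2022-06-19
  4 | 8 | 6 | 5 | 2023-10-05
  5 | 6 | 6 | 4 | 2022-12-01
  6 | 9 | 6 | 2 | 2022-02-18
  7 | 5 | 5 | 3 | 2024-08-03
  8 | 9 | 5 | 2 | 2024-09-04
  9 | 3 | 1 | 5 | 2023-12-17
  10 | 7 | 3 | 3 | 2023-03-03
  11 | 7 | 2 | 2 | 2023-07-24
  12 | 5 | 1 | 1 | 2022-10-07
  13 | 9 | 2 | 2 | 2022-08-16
SELECT DISTINCT city FROM customers ORDER BY city

Execution result:
city
Dallas
Houston
Los Angeles
Philadelphia
Phoenix
San Antonio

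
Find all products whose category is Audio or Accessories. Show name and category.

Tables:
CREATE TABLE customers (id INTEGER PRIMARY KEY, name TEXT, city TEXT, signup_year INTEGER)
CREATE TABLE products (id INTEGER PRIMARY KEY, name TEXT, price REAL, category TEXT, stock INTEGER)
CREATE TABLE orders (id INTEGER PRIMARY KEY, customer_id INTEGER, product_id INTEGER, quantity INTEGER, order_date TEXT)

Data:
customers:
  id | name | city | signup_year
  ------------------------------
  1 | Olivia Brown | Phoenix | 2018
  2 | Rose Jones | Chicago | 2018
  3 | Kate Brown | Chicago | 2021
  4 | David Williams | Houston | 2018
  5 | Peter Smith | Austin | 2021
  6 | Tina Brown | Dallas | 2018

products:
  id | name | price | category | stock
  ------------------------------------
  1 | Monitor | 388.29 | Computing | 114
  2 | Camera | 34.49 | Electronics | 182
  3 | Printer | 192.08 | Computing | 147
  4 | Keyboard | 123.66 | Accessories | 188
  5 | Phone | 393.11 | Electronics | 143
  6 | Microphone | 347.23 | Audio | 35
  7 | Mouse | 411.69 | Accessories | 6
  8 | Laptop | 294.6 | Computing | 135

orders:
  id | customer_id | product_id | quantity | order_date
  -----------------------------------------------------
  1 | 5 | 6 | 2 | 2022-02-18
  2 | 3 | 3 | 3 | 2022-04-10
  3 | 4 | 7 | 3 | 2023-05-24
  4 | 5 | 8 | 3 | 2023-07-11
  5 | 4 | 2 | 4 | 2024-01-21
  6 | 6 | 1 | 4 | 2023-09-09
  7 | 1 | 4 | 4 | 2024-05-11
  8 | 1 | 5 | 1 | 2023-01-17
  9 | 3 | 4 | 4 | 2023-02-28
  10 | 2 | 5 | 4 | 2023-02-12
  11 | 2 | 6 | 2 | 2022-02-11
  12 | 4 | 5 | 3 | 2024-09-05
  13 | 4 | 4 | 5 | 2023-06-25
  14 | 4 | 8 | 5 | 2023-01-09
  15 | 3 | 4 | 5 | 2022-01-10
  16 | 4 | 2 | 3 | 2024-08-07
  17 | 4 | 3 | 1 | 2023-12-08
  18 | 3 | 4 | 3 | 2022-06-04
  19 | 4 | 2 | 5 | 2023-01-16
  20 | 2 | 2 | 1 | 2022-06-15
SELECT name, category FROM products WHERE category IN ('Audio', 'Accessories')

Execution result:
name | category
Keyboard | Accessories
Microphone | Audio
Mouse | Accessories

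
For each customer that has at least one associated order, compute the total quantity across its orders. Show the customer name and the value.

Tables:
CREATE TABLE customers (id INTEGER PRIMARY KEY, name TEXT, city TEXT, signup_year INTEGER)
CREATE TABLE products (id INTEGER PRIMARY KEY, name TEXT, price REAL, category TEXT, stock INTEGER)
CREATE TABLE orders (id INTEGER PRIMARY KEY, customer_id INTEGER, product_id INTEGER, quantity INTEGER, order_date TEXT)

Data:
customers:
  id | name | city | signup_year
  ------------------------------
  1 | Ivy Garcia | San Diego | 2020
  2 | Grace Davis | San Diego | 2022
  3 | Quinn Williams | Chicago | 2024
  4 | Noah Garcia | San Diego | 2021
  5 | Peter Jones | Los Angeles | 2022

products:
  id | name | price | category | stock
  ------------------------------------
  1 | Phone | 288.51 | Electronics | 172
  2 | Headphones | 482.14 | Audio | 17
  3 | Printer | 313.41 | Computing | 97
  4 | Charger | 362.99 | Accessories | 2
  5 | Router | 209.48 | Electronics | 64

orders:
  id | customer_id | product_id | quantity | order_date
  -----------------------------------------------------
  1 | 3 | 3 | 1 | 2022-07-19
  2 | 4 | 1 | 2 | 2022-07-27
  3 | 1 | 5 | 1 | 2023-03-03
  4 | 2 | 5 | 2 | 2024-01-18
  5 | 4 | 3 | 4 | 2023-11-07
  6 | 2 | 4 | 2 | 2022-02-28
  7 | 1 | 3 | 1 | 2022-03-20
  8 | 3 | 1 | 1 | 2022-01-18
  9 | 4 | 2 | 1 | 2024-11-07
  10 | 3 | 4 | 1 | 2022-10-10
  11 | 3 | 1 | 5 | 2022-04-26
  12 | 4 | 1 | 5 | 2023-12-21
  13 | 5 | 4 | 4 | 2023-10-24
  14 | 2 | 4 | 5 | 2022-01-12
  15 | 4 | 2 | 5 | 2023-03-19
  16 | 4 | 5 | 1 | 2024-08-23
SELECT p.name, SUM(c.quantity) AS sum_quantity FROM orders c JOIN customers p ON c.customer_id = p.id GROUP BY p.id, p.name

Execution result:
name | sum_quantity
Ivy Garcia | 2
Grace Davis | 9
Quinn Williams | 8
Noah Garcia | 18
Peter Jones | 4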